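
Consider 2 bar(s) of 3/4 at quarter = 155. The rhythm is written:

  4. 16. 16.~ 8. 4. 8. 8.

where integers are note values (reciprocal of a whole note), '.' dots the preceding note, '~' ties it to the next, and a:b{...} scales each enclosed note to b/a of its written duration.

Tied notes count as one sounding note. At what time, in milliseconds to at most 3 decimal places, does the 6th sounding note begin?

note 6 onset = 21/4b = 2032.258ms

1. 0.0ms @ 0 + 580.645ms (3/2)
2. 580.645ms @ 3/2 + 145.161ms (3/8)
3. 725.806ms @ 15/8 + 435.484ms (9/8)
4. 1161.29ms @ 3 + 580.645ms (3/2)
5. 1741.935ms @ 9/2 + 290.323ms (3/4)
6. 2032.258ms @ 21/4 + 290.323ms (3/4)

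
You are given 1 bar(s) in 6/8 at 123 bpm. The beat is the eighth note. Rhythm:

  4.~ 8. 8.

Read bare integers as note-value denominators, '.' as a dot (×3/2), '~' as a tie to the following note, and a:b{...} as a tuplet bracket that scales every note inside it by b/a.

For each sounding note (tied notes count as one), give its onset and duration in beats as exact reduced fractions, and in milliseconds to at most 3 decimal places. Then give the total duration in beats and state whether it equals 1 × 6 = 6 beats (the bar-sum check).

1) 0.0ms=0b +2195.122ms=9/2b
2) 2195.122ms=9/2b +731.707ms=3/2b
Σ=6b of 6 (123bpm 6/8) — PASS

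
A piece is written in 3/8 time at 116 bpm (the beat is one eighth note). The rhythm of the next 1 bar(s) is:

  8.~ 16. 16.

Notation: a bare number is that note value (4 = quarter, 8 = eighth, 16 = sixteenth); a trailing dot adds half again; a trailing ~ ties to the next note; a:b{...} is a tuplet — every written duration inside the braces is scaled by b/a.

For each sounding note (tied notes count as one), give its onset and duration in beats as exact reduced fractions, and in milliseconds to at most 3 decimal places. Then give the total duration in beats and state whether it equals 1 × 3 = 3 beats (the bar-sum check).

1) 0.0ms=0b +1163.793ms=9/4b
2) 1163.793ms=9/4b +387.931ms=3/4b
Σ=3b of 3 (116bpm 3/8) — PASS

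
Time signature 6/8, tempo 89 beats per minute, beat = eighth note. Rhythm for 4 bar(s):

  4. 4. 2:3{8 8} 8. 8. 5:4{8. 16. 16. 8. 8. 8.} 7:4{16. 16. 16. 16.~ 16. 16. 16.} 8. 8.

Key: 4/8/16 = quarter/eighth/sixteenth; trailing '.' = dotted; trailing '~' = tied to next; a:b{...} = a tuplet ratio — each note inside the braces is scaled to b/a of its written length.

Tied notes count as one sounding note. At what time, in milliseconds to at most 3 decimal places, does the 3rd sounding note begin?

note 3 onset = 6b = 4044.944ms

1. 0.0ms @ 0 + 2022.472ms (3)
2. 2022.472ms @ 3 + 2022.472ms (3)
3. 4044.944ms @ 6 + 1011.236ms (3/2)
4. 5056.18ms @ 15/2 + 1011.236ms (3/2)
5. 6067.416ms @ 9 + 1011.236ms (3/2)
6. 7078.652ms @ 21/2 + 1011.236ms (3/2)
7. 8089.888ms @ 12 + 808.989ms (6/5)
8. 8898.876ms @ 66/5 + 404.494ms (3/5)
9. 9303.371ms @ 69/5 + 404.494ms (3/5)
10. 9707.865ms @ 72/5 + 808.989ms (6/5)
11. 10516.854ms @ 78/5 + 808.989ms (6/5)
12. 11325.843ms @ 84/5 + 808.989ms (6/5)
13. 12134.831ms @ 18 + 288.925ms (3/7)
14. 12423.756ms @ 129/7 + 288.925ms (3/7)
15. 12712.681ms @ 132/7 + 288.925ms (3/7)
16. 13001.605ms @ 135/7 + 577.849ms (6/7)
17. 13579.454ms @ 141/7 + 288.925ms (3/7)
18. 13868.379ms @ 144/7 + 288.925ms (3/7)
19. 14157.303ms @ 21 + 1011.236ms (3/2)
20. 15168.539ms @ 45/2 + 1011.236ms (3/2)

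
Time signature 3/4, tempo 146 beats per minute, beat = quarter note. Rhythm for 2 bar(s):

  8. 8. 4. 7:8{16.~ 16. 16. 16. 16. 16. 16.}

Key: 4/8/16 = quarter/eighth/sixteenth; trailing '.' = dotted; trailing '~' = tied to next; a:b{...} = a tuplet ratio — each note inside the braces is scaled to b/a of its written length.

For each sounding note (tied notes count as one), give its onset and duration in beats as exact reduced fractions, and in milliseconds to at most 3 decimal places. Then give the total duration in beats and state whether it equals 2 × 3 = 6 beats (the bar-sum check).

1) 0.0ms=0b +308.219ms=3/4b
2) 308.219ms=3/4b +308.219ms=3/4b
3) 616.438ms=3/2b +616.438ms=3/2b
4) 1232.877ms=3b +352.25ms=6/7b
5) 1585.127ms=27/7b +176.125ms=3/7b
6) 1761.252ms=30/7b +176.125ms=3/7b
7) 1937.378ms=33/7b +176.125ms=3/7b
8) 2113.503ms=36/7b +176.125ms=3/7b
9) 2289.628ms=39/7b +176.125ms=3/7b
Σ=6b of 6 (146bpm 3/4) — PASS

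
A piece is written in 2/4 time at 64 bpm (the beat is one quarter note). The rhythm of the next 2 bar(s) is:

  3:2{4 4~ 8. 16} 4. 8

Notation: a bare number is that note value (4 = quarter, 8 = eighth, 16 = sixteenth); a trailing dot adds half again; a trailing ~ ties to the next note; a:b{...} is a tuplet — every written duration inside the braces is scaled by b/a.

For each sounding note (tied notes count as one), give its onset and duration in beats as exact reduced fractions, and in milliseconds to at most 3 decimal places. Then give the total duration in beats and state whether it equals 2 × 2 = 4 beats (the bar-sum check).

1) 0.0ms=0b +625.0ms=2/3b
2) 625.0ms=2/3b +1093.75ms=7/6b
3) 1718.75ms=11/6b +156.25ms=1/6b
4) 1875.0ms=2b +1406.25ms=3/2b
5) 3281.25ms=7/2b +468.75ms=1/2b
Σ=4b of 4 (64bpm 2/4) — PASS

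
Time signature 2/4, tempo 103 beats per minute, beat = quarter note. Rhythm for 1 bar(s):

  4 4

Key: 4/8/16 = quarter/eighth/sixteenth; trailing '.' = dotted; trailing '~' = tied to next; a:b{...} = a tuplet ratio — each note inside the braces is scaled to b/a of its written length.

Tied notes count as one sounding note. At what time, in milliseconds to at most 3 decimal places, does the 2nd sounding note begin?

1. 0.0ms @ 0 + 582.524ms (1)
2. 582.524ms @ 1 + 582.524ms (1)

note 2 onset = 1b = 582.524ms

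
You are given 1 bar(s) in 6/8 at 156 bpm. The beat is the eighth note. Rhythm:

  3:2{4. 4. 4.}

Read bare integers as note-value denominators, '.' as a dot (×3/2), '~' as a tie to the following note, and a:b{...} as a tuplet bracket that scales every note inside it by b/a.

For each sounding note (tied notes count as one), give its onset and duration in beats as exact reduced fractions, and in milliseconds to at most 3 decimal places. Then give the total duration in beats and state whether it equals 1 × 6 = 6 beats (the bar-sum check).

1) 0.0ms=0b +769.231ms=2b
2) 769.231ms=2b +769.231ms=2b
3) 1538.462ms=4b +769.231ms=2b
Σ=6b of 6 (156bpm 6/8) — PASS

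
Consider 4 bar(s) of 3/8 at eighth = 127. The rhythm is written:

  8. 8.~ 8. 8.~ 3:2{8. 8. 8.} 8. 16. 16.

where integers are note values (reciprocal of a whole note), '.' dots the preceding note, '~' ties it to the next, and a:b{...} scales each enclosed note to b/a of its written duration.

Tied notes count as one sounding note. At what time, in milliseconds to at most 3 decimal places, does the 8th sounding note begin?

1. 0.0ms @ 0 + 708.661ms (3/2)
2. 708.661ms @ 3/2 + 1417.323ms (3)
3. 2125.984ms @ 9/2 + 1181.102ms (5/2)
4. 3307.087ms @ 7 + 472.441ms (1)
5. 3779.528ms @ 8 + 472.441ms (1)
6. 4251.969ms @ 9 + 708.661ms (3/2)
7. 4960.63ms @ 21/2 + 354.331ms (3/4)
8. 5314.961ms @ 45/4 + 354.331ms (3/4)

note 8 onset = 45/4b = 5314.961ms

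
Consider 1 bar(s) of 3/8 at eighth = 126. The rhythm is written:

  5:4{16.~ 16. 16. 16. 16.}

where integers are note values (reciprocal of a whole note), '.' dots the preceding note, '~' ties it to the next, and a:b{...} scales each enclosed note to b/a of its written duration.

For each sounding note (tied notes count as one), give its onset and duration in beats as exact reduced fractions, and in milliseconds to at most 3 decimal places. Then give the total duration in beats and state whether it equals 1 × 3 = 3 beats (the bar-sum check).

1) 0.0ms=0b +571.429ms=6/5b
2) 571.429ms=6/5b +285.714ms=3/5b
3) 857.143ms=9/5b +285.714ms=3/5b
4) 1142.857ms=12/5b +285.714ms=3/5b
Σ=3b of 3 (126bpm 3/8) — PASS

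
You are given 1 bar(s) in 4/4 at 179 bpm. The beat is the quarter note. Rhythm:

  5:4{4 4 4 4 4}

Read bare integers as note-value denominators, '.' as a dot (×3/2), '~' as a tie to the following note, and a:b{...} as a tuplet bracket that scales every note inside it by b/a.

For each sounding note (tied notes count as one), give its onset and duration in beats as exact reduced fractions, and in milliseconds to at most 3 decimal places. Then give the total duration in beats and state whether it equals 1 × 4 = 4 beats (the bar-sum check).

1) 0.0ms=0b +268.156ms=4/5b
2) 268.156ms=4/5b +268.156ms=4/5b
3) 536.313ms=8/5b +268.156ms=4/5b
4) 804.469ms=12/5b +268.156ms=4/5b
5) 1072.626ms=16/5b +268.156ms=4/5b
Σ=4b of 4 (179bpm 4/4) — PASS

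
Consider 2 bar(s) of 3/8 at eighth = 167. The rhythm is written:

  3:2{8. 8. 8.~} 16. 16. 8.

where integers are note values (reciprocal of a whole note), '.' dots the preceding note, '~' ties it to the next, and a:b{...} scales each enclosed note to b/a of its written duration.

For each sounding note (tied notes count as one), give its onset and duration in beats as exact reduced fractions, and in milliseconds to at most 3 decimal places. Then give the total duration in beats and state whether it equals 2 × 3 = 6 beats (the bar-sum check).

1) 0.0ms=0b +359.281ms=1b
2) 359.281ms=1b +359.281ms=1b
3) 718.563ms=2b +628.743ms=7/4b
4) 1347.305ms=15/4b +269.461ms=3/4b
5) 1616.766ms=9/2b +538.922ms=3/2b
Σ=6b of 6 (167bpm 3/8) — PASS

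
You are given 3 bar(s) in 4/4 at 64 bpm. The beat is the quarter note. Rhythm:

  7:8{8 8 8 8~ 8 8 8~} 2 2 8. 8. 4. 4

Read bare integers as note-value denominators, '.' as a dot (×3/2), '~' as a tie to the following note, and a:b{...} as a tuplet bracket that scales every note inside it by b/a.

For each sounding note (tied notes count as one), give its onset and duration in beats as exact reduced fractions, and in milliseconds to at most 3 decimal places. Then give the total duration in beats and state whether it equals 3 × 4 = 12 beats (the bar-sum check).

1) 0.0ms=0b +535.714ms=4/7b
2) 535.714ms=4/7b +535.714ms=4/7b
3) 1071.429ms=8/7b +535.714ms=4/7b
4) 1607.143ms=12/7b +1071.429ms=8/7b
5) 2678.571ms=20/7b +535.714ms=4/7b
6) 3214.286ms=24/7b +2410.714ms=18/7b
7) 5625.0ms=6b +1875.0ms=2b
8) 7500.0ms=8b +703.125ms=3/4b
9) 8203.125ms=35/4b +703.125ms=3/4b
10) 8906.25ms=19/2b +1406.25ms=3/2b
11) 10312.5ms=11b +937.5ms=1b
Σ=12b of 12 (64bpm 4/4) — PASS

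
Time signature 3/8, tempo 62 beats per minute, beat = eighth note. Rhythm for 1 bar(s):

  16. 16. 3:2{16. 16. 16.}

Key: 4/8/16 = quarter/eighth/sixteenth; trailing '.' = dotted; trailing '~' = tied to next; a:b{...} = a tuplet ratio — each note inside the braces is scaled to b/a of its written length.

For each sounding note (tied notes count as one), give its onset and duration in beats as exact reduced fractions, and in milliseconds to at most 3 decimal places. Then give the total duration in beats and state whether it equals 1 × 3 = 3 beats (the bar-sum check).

1) 0.0ms=0b +725.806ms=3/4b
2) 725.806ms=3/4b +725.806ms=3/4b
3) 1451.613ms=3/2b +483.871ms=1/2b
4) 1935.484ms=2b +483.871ms=1/2b
5) 2419.355ms=5/2b +483.871ms=1/2b
Σ=3b of 3 (62bpm 3/8) — PASS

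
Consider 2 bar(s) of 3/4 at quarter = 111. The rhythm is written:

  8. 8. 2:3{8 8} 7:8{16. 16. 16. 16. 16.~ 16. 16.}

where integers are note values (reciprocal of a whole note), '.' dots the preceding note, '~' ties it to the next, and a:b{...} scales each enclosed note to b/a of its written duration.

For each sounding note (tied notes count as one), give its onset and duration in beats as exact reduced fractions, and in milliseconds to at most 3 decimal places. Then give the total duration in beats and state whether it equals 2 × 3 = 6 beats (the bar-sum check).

1) 0.0ms=0b +405.405ms=3/4b
2) 405.405ms=3/4b +405.405ms=3/4b
3) 810.811ms=3/2b +405.405ms=3/4b
4) 1216.216ms=9/4b +405.405ms=3/4b
5) 1621.622ms=3b +231.66ms=3/7b
6) 1853.282ms=24/7b +231.66ms=3/7b
7) 2084.942ms=27/7b +231.66ms=3/7b
8) 2316.602ms=30/7b +231.66ms=3/7b
9) 2548.263ms=33/7b +463.32ms=6/7b
10) 3011.583ms=39/7b +231.66ms=3/7b
Σ=6b of 6 (111bpm 3/4) — PASS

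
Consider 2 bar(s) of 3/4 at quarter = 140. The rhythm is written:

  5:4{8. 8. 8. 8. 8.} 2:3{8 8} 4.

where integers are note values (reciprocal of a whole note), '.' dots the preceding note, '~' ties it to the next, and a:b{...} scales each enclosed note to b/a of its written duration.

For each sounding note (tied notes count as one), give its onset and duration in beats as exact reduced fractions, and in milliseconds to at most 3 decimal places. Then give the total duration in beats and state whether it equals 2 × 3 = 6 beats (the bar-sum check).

1) 0.0ms=0b +257.143ms=3/5b
2) 257.143ms=3/5b +257.143ms=3/5b
3) 514.286ms=6/5b +257.143ms=3/5b
4) 771.429ms=9/5b +257.143ms=3/5b
5) 1028.571ms=12/5b +257.143ms=3/5b
6) 1285.714ms=3b +321.429ms=3/4b
7) 1607.143ms=15/4b +321.429ms=3/4b
8) 1928.571ms=9/2b +642.857ms=3/2b
Σ=6b of 6 (140bpm 3/4) — PASS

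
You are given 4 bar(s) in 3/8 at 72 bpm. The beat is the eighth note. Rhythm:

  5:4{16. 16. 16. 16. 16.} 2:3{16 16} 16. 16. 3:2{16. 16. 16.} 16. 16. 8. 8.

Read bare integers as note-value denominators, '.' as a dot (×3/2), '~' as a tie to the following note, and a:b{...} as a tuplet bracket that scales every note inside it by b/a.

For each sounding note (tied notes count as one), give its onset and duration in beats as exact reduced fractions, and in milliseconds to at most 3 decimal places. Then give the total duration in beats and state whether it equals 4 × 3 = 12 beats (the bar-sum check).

1) 0.0ms=0b +500.0ms=3/5b
2) 500.0ms=3/5b +500.0ms=3/5b
3) 1000.0ms=6/5b +500.0ms=3/5b
4) 1500.0ms=9/5b +500.0ms=3/5b
5) 2000.0ms=12/5b +500.0ms=3/5b
6) 2500.0ms=3b +625.0ms=3/4b
7) 3125.0ms=15/4b +625.0ms=3/4b
8) 3750.0ms=9/2b +625.0ms=3/4b
9) 4375.0ms=21/4b +625.0ms=3/4b
10) 5000.0ms=6b +416.667ms=1/2b
11) 5416.667ms=13/2b +416.667ms=1/2b
12) 5833.333ms=7b +416.667ms=1/2b
13) 6250.0ms=15/2b +625.0ms=3/4b
14) 6875.0ms=33/4b +625.0ms=3/4b
15) 7500.0ms=9b +1250.0ms=3/2b
16) 8750.0ms=21/2b +1250.0ms=3/2b
Σ=12b of 12 (72bpm 3/8) — PASS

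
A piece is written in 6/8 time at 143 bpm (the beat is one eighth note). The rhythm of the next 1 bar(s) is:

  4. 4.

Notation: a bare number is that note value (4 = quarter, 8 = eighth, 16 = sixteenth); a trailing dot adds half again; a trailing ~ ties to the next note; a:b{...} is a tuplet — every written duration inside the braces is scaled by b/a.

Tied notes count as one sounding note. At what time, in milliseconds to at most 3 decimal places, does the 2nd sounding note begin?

1. 0.0ms @ 0 + 1258.741ms (3)
2. 1258.741ms @ 3 + 1258.741ms (3)

note 2 onset = 3b = 1258.741ms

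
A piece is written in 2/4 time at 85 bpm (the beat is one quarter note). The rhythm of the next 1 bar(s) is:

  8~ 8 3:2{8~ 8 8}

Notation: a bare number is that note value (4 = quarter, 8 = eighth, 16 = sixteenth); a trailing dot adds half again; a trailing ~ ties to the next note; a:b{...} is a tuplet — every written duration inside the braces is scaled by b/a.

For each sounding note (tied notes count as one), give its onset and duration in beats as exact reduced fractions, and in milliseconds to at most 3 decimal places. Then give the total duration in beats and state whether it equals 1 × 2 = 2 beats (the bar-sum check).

1) 0.0ms=0b +705.882ms=1b
2) 705.882ms=1b +470.588ms=2/3b
3) 1176.471ms=5/3b +235.294ms=1/3b
Σ=2b of 2 (85bpm 2/4) — PASS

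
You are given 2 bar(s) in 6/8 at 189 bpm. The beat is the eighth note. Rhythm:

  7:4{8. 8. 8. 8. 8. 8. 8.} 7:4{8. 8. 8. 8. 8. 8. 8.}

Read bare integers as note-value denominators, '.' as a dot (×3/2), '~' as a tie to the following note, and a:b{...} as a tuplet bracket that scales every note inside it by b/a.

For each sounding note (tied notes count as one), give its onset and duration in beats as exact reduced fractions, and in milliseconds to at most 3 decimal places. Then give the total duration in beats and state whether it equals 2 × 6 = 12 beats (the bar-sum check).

1) 0.0ms=0b +272.109ms=6/7b
2) 272.109ms=6/7b +272.109ms=6/7b
3) 544.218ms=12/7b +272.109ms=6/7b
4) 816.327ms=18/7b +272.109ms=6/7b
5) 1088.435ms=24/7b +272.109ms=6/7b
6) 1360.544ms=30/7b +272.109ms=6/7b
7) 1632.653ms=36/7b +272.109ms=6/7b
8) 1904.762ms=6b +272.109ms=6/7b
9) 2176.871ms=48/7b +272.109ms=6/7b
10) 2448.98ms=54/7b +272.109ms=6/7b
11) 2721.088ms=60/7b +272.109ms=6/7b
12) 2993.197ms=66/7b +272.109ms=6/7b
13) 3265.306ms=72/7b +272.109ms=6/7b
14) 3537.415ms=78/7b +272.109ms=6/7b
Σ=12b of 12 (189bpm 6/8) — PASS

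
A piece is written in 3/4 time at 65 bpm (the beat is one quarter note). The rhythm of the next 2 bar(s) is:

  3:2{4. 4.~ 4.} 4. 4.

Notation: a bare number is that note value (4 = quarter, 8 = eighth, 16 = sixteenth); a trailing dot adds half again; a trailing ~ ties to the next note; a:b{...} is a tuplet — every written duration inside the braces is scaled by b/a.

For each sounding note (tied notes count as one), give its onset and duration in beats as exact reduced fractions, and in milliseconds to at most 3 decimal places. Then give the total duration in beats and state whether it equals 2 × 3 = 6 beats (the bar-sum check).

1) 0.0ms=0b +923.077ms=1b
2) 923.077ms=1b +1846.154ms=2b
3) 2769.231ms=3b +1384.615ms=3/2b
4) 4153.846ms=9/2b +1384.615ms=3/2b
Σ=6b of 6 (65bpm 3/4) — PASS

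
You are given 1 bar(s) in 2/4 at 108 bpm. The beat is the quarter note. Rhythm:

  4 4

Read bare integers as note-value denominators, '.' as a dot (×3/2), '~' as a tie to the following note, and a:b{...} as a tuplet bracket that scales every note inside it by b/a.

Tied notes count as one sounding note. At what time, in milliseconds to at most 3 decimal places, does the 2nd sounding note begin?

1. 0.0ms @ 0 + 555.556ms (1)
2. 555.556ms @ 1 + 555.556ms (1)

note 2 onset = 1b = 555.556ms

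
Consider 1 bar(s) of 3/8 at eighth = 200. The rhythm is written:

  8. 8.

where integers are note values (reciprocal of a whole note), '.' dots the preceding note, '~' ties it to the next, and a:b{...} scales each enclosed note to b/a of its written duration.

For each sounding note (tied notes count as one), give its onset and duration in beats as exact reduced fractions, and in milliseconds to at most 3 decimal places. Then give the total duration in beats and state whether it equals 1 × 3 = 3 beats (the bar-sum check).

1) 0.0ms=0b +450.0ms=3/2b
2) 450.0ms=3/2b +450.0ms=3/2b
Σ=3b of 3 (200bpm 3/8) — PASS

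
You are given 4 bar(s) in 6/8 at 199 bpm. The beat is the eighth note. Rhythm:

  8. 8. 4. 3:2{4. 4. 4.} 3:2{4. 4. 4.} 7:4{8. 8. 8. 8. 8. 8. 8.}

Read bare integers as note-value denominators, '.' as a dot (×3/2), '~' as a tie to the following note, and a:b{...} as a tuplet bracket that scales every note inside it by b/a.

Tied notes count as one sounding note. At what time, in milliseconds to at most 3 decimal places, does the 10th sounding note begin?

note 10 onset = 18b = 5427.136ms

1. 0.0ms @ 0 + 452.261ms (3/2)
2. 452.261ms @ 3/2 + 452.261ms (3/2)
3. 904.523ms @ 3 + 904.523ms (3)
4. 1809.045ms @ 6 + 603.015ms (2)
5. 2412.06ms @ 8 + 603.015ms (2)
6. 3015.075ms @ 10 + 603.015ms (2)
7. 3618.09ms @ 12 + 603.015ms (2)
8. 4221.106ms @ 14 + 603.015ms (2)
9. 4824.121ms @ 16 + 603.015ms (2)
10. 5427.136ms @ 18 + 258.435ms (6/7)
11. 5685.571ms @ 132/7 + 258.435ms (6/7)
12. 5944.006ms @ 138/7 + 258.435ms (6/7)
13. 6202.441ms @ 144/7 + 258.435ms (6/7)
14. 6460.876ms @ 150/7 + 258.435ms (6/7)
15. 6719.311ms @ 156/7 + 258.435ms (6/7)
16. 6977.746ms @ 162/7 + 258.435ms (6/7)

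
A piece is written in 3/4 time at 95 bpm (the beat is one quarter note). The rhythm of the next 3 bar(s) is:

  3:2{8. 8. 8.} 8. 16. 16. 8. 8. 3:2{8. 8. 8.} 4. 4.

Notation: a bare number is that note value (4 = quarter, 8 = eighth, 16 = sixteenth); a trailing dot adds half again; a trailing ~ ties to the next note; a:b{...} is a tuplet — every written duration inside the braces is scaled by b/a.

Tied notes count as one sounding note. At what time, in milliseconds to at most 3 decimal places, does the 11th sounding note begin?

1. 0.0ms @ 0 + 315.789ms (1/2)
2. 315.789ms @ 1/2 + 315.789ms (1/2)
3. 631.579ms @ 1 + 315.789ms (1/2)
4. 947.368ms @ 3/2 + 473.684ms (3/4)
5. 1421.053ms @ 9/4 + 236.842ms (3/8)
6. 1657.895ms @ 21/8 + 236.842ms (3/8)
7. 1894.737ms @ 3 + 473.684ms (3/4)
8. 2368.421ms @ 15/4 + 473.684ms (3/4)
9. 2842.105ms @ 9/2 + 315.789ms (1/2)
10. 3157.895ms @ 5 + 315.789ms (1/2)
11. 3473.684ms @ 11/2 + 315.789ms (1/2)
12. 3789.474ms @ 6 + 947.368ms (3/2)
13. 4736.842ms @ 15/2 + 947.368ms (3/2)

note 11 onset = 11/2b = 3473.684ms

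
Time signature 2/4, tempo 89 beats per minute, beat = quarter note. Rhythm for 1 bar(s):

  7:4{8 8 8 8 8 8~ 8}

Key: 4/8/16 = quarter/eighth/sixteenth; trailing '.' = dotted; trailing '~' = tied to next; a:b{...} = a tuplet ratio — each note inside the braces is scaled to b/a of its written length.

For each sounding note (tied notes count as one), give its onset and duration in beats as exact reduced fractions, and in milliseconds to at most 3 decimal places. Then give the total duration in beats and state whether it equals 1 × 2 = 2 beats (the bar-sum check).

1) 0.0ms=0b +192.616ms=2/7b
2) 192.616ms=2/7b +192.616ms=2/7b
3) 385.233ms=4/7b +192.616ms=2/7b
4) 577.849ms=6/7b +192.616ms=2/7b
5) 770.465ms=8/7b +192.616ms=2/7b
6) 963.082ms=10/7b +385.233ms=4/7b
Σ=2b of 2 (89bpm 2/4) — PASS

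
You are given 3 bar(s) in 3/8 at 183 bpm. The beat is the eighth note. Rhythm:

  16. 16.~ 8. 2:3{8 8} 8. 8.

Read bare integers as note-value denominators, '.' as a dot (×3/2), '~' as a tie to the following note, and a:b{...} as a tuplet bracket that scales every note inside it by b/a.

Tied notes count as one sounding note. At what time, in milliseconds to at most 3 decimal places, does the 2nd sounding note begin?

note 2 onset = 3/4b = 245.902ms

1. 0.0ms @ 0 + 245.902ms (3/4)
2. 245.902ms @ 3/4 + 737.705ms (9/4)
3. 983.607ms @ 3 + 491.803ms (3/2)
4. 1475.41ms @ 9/2 + 491.803ms (3/2)
5. 1967.213ms @ 6 + 491.803ms (3/2)
6. 2459.016ms @ 15/2 + 491.803ms (3/2)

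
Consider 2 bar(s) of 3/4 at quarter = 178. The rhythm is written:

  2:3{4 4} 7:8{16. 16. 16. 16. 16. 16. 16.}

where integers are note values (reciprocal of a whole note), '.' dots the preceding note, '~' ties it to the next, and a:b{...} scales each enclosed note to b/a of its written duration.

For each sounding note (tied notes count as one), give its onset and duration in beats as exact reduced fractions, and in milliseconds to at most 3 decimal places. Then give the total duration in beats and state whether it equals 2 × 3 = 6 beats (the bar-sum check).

1) 0.0ms=0b +505.618ms=3/2b
2) 505.618ms=3/2b +505.618ms=3/2b
3) 1011.236ms=3b +144.462ms=3/7b
4) 1155.698ms=24/7b +144.462ms=3/7b
5) 1300.161ms=27/7b +144.462ms=3/7b
6) 1444.623ms=30/7b +144.462ms=3/7b
7) 1589.085ms=33/7b +144.462ms=3/7b
8) 1733.547ms=36/7b +144.462ms=3/7b
9) 1878.01ms=39/7b +144.462ms=3/7b
Σ=6b of 6 (178bpm 3/4) — PASS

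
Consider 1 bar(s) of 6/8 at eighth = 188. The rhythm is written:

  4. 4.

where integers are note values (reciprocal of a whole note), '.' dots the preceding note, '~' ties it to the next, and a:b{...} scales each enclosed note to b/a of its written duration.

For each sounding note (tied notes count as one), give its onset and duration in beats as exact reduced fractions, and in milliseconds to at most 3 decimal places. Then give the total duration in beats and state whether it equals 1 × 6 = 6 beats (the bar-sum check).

1) 0.0ms=0b +957.447ms=3b
2) 957.447ms=3b +957.447ms=3b
Σ=6b of 6 (188bpm 6/8) — PASS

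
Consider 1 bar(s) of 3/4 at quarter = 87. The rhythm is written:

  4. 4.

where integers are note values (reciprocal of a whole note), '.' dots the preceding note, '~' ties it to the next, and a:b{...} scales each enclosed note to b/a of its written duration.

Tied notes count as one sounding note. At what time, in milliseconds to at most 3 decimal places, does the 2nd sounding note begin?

note 2 onset = 3/2b = 1034.483ms

1. 0.0ms @ 0 + 1034.483ms (3/2)
2. 1034.483ms @ 3/2 + 1034.483ms (3/2)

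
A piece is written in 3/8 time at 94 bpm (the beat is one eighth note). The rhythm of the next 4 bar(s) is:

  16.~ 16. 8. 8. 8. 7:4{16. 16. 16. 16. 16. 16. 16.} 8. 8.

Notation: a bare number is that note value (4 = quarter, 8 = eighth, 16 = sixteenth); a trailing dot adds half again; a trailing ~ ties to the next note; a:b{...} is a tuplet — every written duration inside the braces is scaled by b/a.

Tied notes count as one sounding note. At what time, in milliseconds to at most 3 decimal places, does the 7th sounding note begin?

1. 0.0ms @ 0 + 957.447ms (3/2)
2. 957.447ms @ 3/2 + 957.447ms (3/2)
3. 1914.894ms @ 3 + 957.447ms (3/2)
4. 2872.34ms @ 9/2 + 957.447ms (3/2)
5. 3829.787ms @ 6 + 273.556ms (3/7)
6. 4103.343ms @ 45/7 + 273.556ms (3/7)
7. 4376.9ms @ 48/7 + 273.556ms (3/7)
8. 4650.456ms @ 51/7 + 273.556ms (3/7)
9. 4924.012ms @ 54/7 + 273.556ms (3/7)
10. 5197.568ms @ 57/7 + 273.556ms (3/7)
11. 5471.125ms @ 60/7 + 273.556ms (3/7)
12. 5744.681ms @ 9 + 957.447ms (3/2)
13. 6702.128ms @ 21/2 + 957.447ms (3/2)

note 7 onset = 48/7b = 4376.9ms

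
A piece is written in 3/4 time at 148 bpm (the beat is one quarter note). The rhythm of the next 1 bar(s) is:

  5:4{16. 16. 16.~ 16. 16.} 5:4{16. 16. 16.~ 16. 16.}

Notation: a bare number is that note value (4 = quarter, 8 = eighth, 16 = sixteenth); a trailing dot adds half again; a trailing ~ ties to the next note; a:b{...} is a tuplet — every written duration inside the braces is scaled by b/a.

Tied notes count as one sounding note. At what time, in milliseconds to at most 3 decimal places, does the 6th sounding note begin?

note 6 onset = 9/5b = 729.73ms

1. 0.0ms @ 0 + 121.622ms (3/10)
2. 121.622ms @ 3/10 + 121.622ms (3/10)
3. 243.243ms @ 3/5 + 243.243ms (3/5)
4. 486.486ms @ 6/5 + 121.622ms (3/10)
5. 608.108ms @ 3/2 + 121.622ms (3/10)
6. 729.73ms @ 9/5 + 121.622ms (3/10)
7. 851.351ms @ 21/10 + 243.243ms (3/5)
8. 1094.595ms @ 27/10 + 121.622ms (3/10)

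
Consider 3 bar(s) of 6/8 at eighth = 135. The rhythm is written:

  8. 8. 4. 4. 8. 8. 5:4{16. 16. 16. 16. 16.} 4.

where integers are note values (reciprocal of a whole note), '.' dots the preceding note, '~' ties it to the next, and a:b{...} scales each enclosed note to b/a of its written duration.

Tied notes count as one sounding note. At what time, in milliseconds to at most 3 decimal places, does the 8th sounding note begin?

note 8 onset = 63/5b = 5600.0ms

1. 0.0ms @ 0 + 666.667ms (3/2)
2. 666.667ms @ 3/2 + 666.667ms (3/2)
3. 1333.333ms @ 3 + 1333.333ms (3)
4. 2666.667ms @ 6 + 1333.333ms (3)
5. 4000.0ms @ 9 + 666.667ms (3/2)
6. 4666.667ms @ 21/2 + 666.667ms (3/2)
7. 5333.333ms @ 12 + 266.667ms (3/5)
8. 5600.0ms @ 63/5 + 266.667ms (3/5)
9. 5866.667ms @ 66/5 + 266.667ms (3/5)
10. 6133.333ms @ 69/5 + 266.667ms (3/5)
11. 6400.0ms @ 72/5 + 266.667ms (3/5)
12. 6666.667ms @ 15 + 1333.333ms (3)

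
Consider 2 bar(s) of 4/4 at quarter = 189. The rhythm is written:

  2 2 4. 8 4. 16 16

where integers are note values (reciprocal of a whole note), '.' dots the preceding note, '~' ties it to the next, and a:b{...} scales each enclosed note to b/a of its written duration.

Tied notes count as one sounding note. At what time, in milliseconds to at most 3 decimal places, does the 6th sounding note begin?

1. 0.0ms @ 0 + 634.921ms (2)
2. 634.921ms @ 2 + 634.921ms (2)
3. 1269.841ms @ 4 + 476.19ms (3/2)
4. 1746.032ms @ 11/2 + 158.73ms (1/2)
5. 1904.762ms @ 6 + 476.19ms (3/2)
6. 2380.952ms @ 15/2 + 79.365ms (1/4)
7. 2460.317ms @ 31/4 + 79.365ms (1/4)

note 6 onset = 15/2b = 2380.952ms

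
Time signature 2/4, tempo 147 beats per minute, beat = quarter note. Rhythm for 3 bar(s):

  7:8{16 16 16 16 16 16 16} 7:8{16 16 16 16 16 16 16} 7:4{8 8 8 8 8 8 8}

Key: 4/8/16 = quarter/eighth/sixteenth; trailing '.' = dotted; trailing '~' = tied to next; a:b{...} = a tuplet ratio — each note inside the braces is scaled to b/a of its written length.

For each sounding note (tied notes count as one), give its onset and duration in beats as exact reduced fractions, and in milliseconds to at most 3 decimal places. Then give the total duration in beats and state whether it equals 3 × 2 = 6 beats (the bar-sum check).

1) 0.0ms=0b +116.618ms=2/7b
2) 116.618ms=2/7b +116.618ms=2/7b
3) 233.236ms=4/7b +116.618ms=2/7b
4) 349.854ms=6/7b +116.618ms=2/7b
5) 466.472ms=8/7b +116.618ms=2/7b
6) 583.09ms=10/7b +116.618ms=2/7b
7) 699.708ms=12/7b +116.618ms=2/7b
8) 816.327ms=2b +116.618ms=2/7b
9) 932.945ms=16/7b +116.618ms=2/7b
10) 1049.563ms=18/7b +116.618ms=2/7b
11) 1166.181ms=20/7b +116.618ms=2/7b
12) 1282.799ms=22/7b +116.618ms=2/7b
13) 1399.417ms=24/7b +116.618ms=2/7b
14) 1516.035ms=26/7b +116.618ms=2/7b
15) 1632.653ms=4b +116.618ms=2/7b
16) 1749.271ms=30/7b +116.618ms=2/7b
17) 1865.889ms=32/7b +116.618ms=2/7b
18) 1982.507ms=34/7b +116.618ms=2/7b
19) 2099.125ms=36/7b +116.618ms=2/7b
20) 2215.743ms=38/7b +116.618ms=2/7b
21) 2332.362ms=40/7b +116.618ms=2/7b
Σ=6b of 6 (147bpm 2/4) — PASS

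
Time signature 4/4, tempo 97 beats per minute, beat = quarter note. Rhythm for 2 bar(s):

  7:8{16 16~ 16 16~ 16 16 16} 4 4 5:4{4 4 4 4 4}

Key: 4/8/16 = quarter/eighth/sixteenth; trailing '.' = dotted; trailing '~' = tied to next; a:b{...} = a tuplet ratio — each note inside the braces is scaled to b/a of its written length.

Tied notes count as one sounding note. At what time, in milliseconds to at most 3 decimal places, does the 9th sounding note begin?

note 9 onset = 24/5b = 2969.072ms

1. 0.0ms @ 0 + 176.73ms (2/7)
2. 176.73ms @ 2/7 + 353.461ms (4/7)
3. 530.191ms @ 6/7 + 353.461ms (4/7)
4. 883.652ms @ 10/7 + 176.73ms (2/7)
5. 1060.383ms @ 12/7 + 176.73ms (2/7)
6. 1237.113ms @ 2 + 618.557ms (1)
7. 1855.67ms @ 3 + 618.557ms (1)
8. 2474.227ms @ 4 + 494.845ms (4/5)
9. 2969.072ms @ 24/5 + 494.845ms (4/5)
10. 3463.918ms @ 28/5 + 494.845ms (4/5)
11. 3958.763ms @ 32/5 + 494.845ms (4/5)
12. 4453.608ms @ 36/5 + 494.845ms (4/5)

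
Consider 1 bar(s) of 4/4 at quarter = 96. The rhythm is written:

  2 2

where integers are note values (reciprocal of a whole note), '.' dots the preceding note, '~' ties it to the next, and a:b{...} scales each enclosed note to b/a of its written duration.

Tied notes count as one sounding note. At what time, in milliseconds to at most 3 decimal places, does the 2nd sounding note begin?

1. 0.0ms @ 0 + 1250.0ms (2)
2. 1250.0ms @ 2 + 1250.0ms (2)

note 2 onset = 2b = 1250.0ms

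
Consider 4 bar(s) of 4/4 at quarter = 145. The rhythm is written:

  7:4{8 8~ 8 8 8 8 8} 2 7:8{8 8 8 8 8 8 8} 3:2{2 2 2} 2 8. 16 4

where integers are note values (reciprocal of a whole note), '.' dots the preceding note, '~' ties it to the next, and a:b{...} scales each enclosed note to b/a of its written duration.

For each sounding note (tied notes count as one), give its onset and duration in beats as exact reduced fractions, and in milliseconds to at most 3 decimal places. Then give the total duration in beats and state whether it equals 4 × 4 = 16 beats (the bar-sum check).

1) 0.0ms=0b +118.227ms=2/7b
2) 118.227ms=2/7b +236.453ms=4/7b
3) 354.68ms=6/7b +118.227ms=2/7b
4) 472.906ms=8/7b +118.227ms=2/7b
5) 591.133ms=10/7b +118.227ms=2/7b
6) 709.36ms=12/7b +118.227ms=2/7b
7) 827.586ms=2b +827.586ms=2b
8) 1655.172ms=4b +236.453ms=4/7b
9) 1891.626ms=32/7b +236.453ms=4/7b
10) 2128.079ms=36/7b +236.453ms=4/7b
11) 2364.532ms=40/7b +236.453ms=4/7b
12) 2600.985ms=44/7b +236.453ms=4/7b
13) 2837.438ms=48/7b +236.453ms=4/7b
14) 3073.892ms=52/7b +236.453ms=4/7b
15) 3310.345ms=8b +551.724ms=4/3b
16) 3862.069ms=28/3b +551.724ms=4/3b
17) 4413.793ms=32/3b +551.724ms=4/3b
18) 4965.517ms=12b +827.586ms=2b
19) 5793.103ms=14b +310.345ms=3/4b
20) 6103.448ms=59/4b +103.448ms=1/4b
21) 6206.897ms=15b +413.793ms=1b
Σ=16b of 16 (145bpm 4/4) — PASS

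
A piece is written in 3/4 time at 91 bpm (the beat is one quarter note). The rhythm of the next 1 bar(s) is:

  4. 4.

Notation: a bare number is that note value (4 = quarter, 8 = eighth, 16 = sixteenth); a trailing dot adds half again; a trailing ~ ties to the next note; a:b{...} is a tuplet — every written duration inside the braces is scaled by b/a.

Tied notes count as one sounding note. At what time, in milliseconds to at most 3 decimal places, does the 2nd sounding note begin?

1. 0.0ms @ 0 + 989.011ms (3/2)
2. 989.011ms @ 3/2 + 989.011ms (3/2)

note 2 onset = 3/2b = 989.011ms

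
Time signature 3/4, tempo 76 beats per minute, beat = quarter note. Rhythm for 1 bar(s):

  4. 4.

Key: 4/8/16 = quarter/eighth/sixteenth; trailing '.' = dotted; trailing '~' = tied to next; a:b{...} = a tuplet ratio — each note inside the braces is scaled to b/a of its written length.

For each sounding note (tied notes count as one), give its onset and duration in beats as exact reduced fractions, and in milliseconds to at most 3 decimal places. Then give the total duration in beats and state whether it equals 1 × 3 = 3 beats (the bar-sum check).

1) 0.0ms=0b +1184.211ms=3/2b
2) 1184.211ms=3/2b +1184.211ms=3/2b
Σ=3b of 3 (76bpm 3/4) — PASS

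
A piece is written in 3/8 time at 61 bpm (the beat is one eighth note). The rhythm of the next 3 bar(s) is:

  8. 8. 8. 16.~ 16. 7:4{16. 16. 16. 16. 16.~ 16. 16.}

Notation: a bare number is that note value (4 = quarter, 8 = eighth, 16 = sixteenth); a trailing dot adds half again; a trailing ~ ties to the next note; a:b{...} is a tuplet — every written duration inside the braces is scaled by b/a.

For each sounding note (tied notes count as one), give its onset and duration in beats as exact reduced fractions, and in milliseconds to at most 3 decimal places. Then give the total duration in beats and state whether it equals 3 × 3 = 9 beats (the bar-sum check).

1) 0.0ms=0b +1475.41ms=3/2b
2) 1475.41ms=3/2b +1475.41ms=3/2b
3) 2950.82ms=3b +1475.41ms=3/2b
4) 4426.23ms=9/2b +1475.41ms=3/2b
5) 5901.639ms=6b +421.546ms=3/7b
6) 6323.185ms=45/7b +421.546ms=3/7b
7) 6744.731ms=48/7b +421.546ms=3/7b
8) 7166.276ms=51/7b +421.546ms=3/7b
9) 7587.822ms=54/7b +843.091ms=6/7b
10) 8430.913ms=60/7b +421.546ms=3/7b
Σ=9b of 9 (61bpm 3/8) — PASS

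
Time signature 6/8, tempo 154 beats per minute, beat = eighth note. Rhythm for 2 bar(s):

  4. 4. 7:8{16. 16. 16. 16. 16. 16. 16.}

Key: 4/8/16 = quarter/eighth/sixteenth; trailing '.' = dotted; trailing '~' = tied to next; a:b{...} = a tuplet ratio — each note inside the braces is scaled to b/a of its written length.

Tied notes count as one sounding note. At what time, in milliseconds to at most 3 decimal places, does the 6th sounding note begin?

note 6 onset = 60/7b = 3339.518ms

1. 0.0ms @ 0 + 1168.831ms (3)
2. 1168.831ms @ 3 + 1168.831ms (3)
3. 2337.662ms @ 6 + 333.952ms (6/7)
4. 2671.614ms @ 48/7 + 333.952ms (6/7)
5. 3005.566ms @ 54/7 + 333.952ms (6/7)
6. 3339.518ms @ 60/7 + 333.952ms (6/7)
7. 3673.469ms @ 66/7 + 333.952ms (6/7)
8. 4007.421ms @ 72/7 + 333.952ms (6/7)
9. 4341.373ms @ 78/7 + 333.952ms (6/7)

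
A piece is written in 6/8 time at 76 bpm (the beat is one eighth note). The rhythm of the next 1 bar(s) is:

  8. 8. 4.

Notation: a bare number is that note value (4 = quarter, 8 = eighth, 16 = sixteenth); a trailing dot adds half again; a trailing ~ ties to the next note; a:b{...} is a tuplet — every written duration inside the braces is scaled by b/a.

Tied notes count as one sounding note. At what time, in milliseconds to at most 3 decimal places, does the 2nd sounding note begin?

1. 0.0ms @ 0 + 1184.211ms (3/2)
2. 1184.211ms @ 3/2 + 1184.211ms (3/2)
3. 2368.421ms @ 3 + 2368.421ms (3)

note 2 onset = 3/2b = 1184.211ms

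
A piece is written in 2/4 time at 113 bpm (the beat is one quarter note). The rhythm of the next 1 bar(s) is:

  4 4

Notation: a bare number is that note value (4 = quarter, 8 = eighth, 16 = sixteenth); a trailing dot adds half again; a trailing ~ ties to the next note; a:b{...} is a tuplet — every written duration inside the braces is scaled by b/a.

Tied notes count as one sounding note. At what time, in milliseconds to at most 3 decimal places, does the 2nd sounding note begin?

note 2 onset = 1b = 530.973ms

1. 0.0ms @ 0 + 530.973ms (1)
2. 530.973ms @ 1 + 530.973ms (1)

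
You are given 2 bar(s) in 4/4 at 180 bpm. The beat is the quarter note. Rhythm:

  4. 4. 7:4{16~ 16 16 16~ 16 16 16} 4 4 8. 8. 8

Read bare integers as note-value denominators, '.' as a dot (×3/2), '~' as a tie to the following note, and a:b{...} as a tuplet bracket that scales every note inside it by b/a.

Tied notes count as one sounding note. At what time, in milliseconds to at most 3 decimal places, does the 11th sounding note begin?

note 11 onset = 27/4b = 2250.0ms

1. 0.0ms @ 0 + 500.0ms (3/2)
2. 500.0ms @ 3/2 + 500.0ms (3/2)
3. 1000.0ms @ 3 + 95.238ms (2/7)
4. 1095.238ms @ 23/7 + 47.619ms (1/7)
5. 1142.857ms @ 24/7 + 95.238ms (2/7)
6. 1238.095ms @ 26/7 + 47.619ms (1/7)
7. 1285.714ms @ 27/7 + 47.619ms (1/7)
8. 1333.333ms @ 4 + 333.333ms (1)
9. 1666.667ms @ 5 + 333.333ms (1)
10. 2000.0ms @ 6 + 250.0ms (3/4)
11. 2250.0ms @ 27/4 + 250.0ms (3/4)
12. 2500.0ms @ 15/2 + 166.667ms (1/2)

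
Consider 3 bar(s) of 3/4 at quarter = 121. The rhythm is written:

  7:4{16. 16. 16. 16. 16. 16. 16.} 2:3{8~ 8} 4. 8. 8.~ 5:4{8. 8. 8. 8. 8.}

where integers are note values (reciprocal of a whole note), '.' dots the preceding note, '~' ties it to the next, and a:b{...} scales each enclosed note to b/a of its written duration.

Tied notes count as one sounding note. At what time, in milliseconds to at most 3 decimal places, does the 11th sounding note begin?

note 11 onset = 21/4b = 2603.306ms

1. 0.0ms @ 0 + 106.257ms (3/14)
2. 106.257ms @ 3/14 + 106.257ms (3/14)
3. 212.515ms @ 3/7 + 106.257ms (3/14)
4. 318.772ms @ 9/14 + 106.257ms (3/14)
5. 425.03ms @ 6/7 + 106.257ms (3/14)
6. 531.287ms @ 15/14 + 106.257ms (3/14)
7. 637.544ms @ 9/7 + 106.257ms (3/14)
8. 743.802ms @ 3/2 + 743.802ms (3/2)
9. 1487.603ms @ 3 + 743.802ms (3/2)
10. 2231.405ms @ 9/2 + 371.901ms (3/4)
11. 2603.306ms @ 21/4 + 669.421ms (27/20)
12. 3272.727ms @ 33/5 + 297.521ms (3/5)
13. 3570.248ms @ 36/5 + 297.521ms (3/5)
14. 3867.769ms @ 39/5 + 297.521ms (3/5)
15. 4165.289ms @ 42/5 + 297.521ms (3/5)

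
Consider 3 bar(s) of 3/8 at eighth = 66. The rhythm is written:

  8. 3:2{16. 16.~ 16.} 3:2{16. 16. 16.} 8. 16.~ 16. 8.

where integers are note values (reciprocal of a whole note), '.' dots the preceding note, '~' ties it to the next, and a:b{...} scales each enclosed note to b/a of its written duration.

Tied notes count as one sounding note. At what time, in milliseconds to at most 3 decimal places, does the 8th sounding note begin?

1. 0.0ms @ 0 + 1363.636ms (3/2)
2. 1363.636ms @ 3/2 + 454.545ms (1/2)
3. 1818.182ms @ 2 + 909.091ms (1)
4. 2727.273ms @ 3 + 454.545ms (1/2)
5. 3181.818ms @ 7/2 + 454.545ms (1/2)
6. 3636.364ms @ 4 + 454.545ms (1/2)
7. 4090.909ms @ 9/2 + 1363.636ms (3/2)
8. 5454.545ms @ 6 + 1363.636ms (3/2)
9. 6818.182ms @ 15/2 + 1363.636ms (3/2)

note 8 onset = 6b = 5454.545ms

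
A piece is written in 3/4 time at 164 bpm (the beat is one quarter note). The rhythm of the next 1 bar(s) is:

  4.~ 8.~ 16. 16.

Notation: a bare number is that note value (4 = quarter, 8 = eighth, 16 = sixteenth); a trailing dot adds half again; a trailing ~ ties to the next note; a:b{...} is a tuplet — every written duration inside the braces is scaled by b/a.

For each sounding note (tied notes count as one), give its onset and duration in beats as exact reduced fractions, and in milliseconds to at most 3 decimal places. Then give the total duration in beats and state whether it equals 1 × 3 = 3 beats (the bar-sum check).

1) 0.0ms=0b +960.366ms=21/8b
2) 960.366ms=21/8b +137.195ms=3/8b
Σ=3b of 3 (164bpm 3/4) — PASS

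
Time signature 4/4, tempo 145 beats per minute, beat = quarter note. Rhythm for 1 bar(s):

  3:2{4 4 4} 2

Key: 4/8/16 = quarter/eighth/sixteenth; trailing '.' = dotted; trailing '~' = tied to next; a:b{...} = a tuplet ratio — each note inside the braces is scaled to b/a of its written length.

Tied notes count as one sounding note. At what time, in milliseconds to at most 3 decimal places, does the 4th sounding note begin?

1. 0.0ms @ 0 + 275.862ms (2/3)
2. 275.862ms @ 2/3 + 275.862ms (2/3)
3. 551.724ms @ 4/3 + 275.862ms (2/3)
4. 827.586ms @ 2 + 827.586ms (2)

note 4 onset = 2b = 827.586ms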